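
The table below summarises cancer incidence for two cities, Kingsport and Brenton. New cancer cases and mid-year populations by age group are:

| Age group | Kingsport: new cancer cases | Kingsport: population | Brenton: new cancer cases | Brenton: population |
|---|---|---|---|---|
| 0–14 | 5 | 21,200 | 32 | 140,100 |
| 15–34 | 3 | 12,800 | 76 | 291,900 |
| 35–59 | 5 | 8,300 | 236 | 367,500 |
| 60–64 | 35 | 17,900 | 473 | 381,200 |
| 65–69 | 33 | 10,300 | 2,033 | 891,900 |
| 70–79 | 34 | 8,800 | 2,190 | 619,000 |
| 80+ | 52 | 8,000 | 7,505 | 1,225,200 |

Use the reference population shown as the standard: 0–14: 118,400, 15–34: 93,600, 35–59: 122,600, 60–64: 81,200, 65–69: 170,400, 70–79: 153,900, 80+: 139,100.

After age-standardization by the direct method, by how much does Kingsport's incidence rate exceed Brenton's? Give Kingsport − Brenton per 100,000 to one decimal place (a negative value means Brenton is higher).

Age-specific rates per 100,000 for Kingsport: 23.58, 23.44, 60.24, 195.53, 320.39, 386.36, 650.00.
For Brenton: 22.84, 26.04, 64.22, 124.08, 227.94, 353.80, 612.55.
Standard total = 879,200; weights = 0.1347, 0.1065, 0.1394, 0.0924, 0.1938, 0.1750, 0.1582.
Kingsport: 0.1347×23.58 + 0.1065×23.44 + 0.1394×60.24 + 0.0924×195.53 + 0.1938×320.39 + 0.1750×386.36 + 0.1582×650.00 = 264.6945 per 100,000.
Brenton: 0.1347×22.84 + 0.1065×26.04 + 0.1394×64.22 + 0.0924×124.08 + 0.1938×227.94 + 0.1750×353.80 + 0.1582×612.55 = 229.2838 per 100,000.
Difference = 264.6945 − 229.2838 = 35.4107.

35.4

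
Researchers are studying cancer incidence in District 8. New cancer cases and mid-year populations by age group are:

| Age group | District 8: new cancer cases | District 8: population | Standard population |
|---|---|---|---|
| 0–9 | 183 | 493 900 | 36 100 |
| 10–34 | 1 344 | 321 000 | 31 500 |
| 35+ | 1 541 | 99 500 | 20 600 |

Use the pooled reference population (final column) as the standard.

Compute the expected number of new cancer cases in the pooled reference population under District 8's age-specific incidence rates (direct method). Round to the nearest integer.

Age-specific rates per 100 000 for District 8: 37.05, 418.69, 1548.74.
Expected new cancer cases = Σ (standard pop × age-specific rate ÷ 100 000)
= 36 100×37.05/100 000 + 31 500×418.69/100 000 + 20 600×1548.74/100 000
= 13.38 + 131.89 + 319.04 = 464.30.

464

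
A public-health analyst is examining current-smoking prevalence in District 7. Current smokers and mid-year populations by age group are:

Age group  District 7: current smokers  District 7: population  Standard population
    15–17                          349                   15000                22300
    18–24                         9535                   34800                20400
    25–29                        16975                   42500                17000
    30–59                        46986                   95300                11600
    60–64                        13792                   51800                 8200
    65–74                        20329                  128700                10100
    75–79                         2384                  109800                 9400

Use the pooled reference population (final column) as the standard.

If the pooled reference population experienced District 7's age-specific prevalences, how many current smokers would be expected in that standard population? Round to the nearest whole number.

22600

Age-specific rates per 1000 for District 7: 23.267, 273.994, 399.412, 493.033, 266.255, 157.956, 21.712.
Expected current smokers = Σ (standard pop × age-specific rate ÷ 1000)
= 22300×23.267/1000 + 20400×273.994/1000 + 17000×399.412/1000 + 11600×493.033/1000 + 8200×266.255/1000 + 10100×157.956/1000 + 9400×21.712/1000
= 518.85 + 5589.48 + 6790.00 + 5719.18 + 2183.29 + 1595.36 + 204.09 = 22600.25.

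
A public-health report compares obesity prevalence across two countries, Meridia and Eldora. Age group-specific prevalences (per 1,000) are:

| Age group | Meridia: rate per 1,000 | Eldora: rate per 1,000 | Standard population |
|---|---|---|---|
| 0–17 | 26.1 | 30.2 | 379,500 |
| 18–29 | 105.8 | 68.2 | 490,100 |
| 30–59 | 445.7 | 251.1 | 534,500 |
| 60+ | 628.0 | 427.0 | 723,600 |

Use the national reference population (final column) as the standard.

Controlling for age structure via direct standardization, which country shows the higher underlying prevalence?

Meridia

Standard total = 2,127,700; weights = 0.1784, 0.2303, 0.2512, 0.3401.
Meridia: 0.1784×26.1 + 0.2303×105.8 + 0.2512×445.7 + 0.3401×628.0 = 354.5636 per 1,000.
Eldora: 0.1784×30.2 + 0.2303×68.2 + 0.2512×251.1 + 0.3401×427.0 = 229.3913 per 1,000.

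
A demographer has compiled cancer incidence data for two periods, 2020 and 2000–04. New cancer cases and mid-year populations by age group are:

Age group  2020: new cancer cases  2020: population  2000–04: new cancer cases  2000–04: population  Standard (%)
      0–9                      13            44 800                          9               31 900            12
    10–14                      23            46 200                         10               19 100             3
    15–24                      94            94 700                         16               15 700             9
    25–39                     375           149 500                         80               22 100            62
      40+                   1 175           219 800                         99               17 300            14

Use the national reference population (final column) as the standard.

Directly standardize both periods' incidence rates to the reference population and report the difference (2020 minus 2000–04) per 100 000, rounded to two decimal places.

Age-specific rates per 100 000 for 2020: 29.02, 49.78, 99.26, 250.84, 534.58.
For 2000–04: 28.21, 52.36, 101.91, 361.99, 572.25.
Standard weights: 0.12, 0.03, 0.09, 0.62, 0.14.
2020: 0.1200×29.02 + 0.0300×49.78 + 0.0900×99.26 + 0.6200×250.84 + 0.1400×534.58 = 244.2683 per 100 000.
2000–04: 0.1200×28.21 + 0.0300×52.36 + 0.0900×101.91 + 0.6200×361.99 + 0.1400×572.25 = 318.6782 per 100 000.
Difference = 244.2683 − 318.6782 = -74.4099.

-74.41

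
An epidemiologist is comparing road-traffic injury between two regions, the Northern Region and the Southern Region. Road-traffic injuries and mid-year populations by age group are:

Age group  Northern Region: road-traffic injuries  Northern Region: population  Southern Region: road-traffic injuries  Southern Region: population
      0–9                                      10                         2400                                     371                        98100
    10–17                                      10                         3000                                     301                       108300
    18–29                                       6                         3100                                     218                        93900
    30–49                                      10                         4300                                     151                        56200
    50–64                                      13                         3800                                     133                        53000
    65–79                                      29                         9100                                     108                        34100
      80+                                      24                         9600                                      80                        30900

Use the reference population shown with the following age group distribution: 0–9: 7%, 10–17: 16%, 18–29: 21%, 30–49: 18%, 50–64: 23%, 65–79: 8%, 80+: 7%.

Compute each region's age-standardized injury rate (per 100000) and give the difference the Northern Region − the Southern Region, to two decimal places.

17.45

Age-specific rates per 100000 for the Northern Region: 416.67, 333.33, 193.55, 232.56, 342.11, 318.68, 250.00.
For the Southern Region: 378.19, 277.93, 232.16, 268.68, 250.94, 316.72, 258.90.
Standard weights: 0.07, 0.16, 0.21, 0.18, 0.23, 0.08, 0.07.
The Northern Region: 0.0700×416.67 + 0.1600×333.33 + 0.2100×193.55 + 0.1800×232.56 + 0.2300×342.11 + 0.0800×318.68 + 0.0700×250.00 = 286.6843 per 100000.
The Southern Region: 0.0700×378.19 + 0.1600×277.93 + 0.2100×232.16 + 0.1800×268.68 + 0.2300×250.94 + 0.0800×316.72 + 0.0700×258.90 = 269.2362 per 100000.
Difference = 286.6843 − 269.2362 = 17.4481.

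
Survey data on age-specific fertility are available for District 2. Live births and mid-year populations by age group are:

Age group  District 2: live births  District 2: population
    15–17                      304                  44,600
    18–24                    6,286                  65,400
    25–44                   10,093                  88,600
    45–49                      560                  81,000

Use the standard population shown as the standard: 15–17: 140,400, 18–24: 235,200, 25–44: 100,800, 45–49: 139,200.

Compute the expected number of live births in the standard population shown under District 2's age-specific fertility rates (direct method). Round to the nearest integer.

36009

Age-specific rates per 1,000 for District 2: 6.816, 96.116, 113.916, 6.914.
Expected live births = Σ (standard pop × age-specific rate ÷ 1,000)
= 140,400×6.816/1,000 + 235,200×96.116/1,000 + 100,800×113.916/1,000 + 139,200×6.914/1,000
= 956.99 + 22606.53 + 11482.78 + 962.37 = 36008.67.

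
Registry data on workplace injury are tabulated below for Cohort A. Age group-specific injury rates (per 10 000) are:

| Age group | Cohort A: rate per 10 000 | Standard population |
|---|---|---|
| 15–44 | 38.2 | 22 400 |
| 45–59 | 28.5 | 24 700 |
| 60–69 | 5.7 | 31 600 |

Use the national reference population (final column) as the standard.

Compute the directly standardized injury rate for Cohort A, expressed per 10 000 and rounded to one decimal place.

Standard total = 78 700; weights = 0.2846, 0.3139, 0.4015.
Standardized rate: 0.2846×38.2 + 0.3139×28.5 + 0.4015×5.7 = 22.1061 per 10 000.

22.1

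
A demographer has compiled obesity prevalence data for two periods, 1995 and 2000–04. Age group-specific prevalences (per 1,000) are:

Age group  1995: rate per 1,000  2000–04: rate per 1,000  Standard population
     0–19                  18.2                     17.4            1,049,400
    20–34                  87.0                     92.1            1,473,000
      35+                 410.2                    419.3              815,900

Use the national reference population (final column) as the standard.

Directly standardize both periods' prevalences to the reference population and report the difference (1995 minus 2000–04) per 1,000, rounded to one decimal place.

Standard total = 3,338,300; weights = 0.3144, 0.4412, 0.2444.
1995: 0.3144×18.2 + 0.4412×87.0 + 0.2444×410.2 = 144.3646 per 1,000.
2000–04: 0.3144×17.4 + 0.4412×92.1 + 0.2444×419.3 = 148.5875 per 1,000.
Difference = 144.3646 − 148.5875 = -4.2229.

-4.2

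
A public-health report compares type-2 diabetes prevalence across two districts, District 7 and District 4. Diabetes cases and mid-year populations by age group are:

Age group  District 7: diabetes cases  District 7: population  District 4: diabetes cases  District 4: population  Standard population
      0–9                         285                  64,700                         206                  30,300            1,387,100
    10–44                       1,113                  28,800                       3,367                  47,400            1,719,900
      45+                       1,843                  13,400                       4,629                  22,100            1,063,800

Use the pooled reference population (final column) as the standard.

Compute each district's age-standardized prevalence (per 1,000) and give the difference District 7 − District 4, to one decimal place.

-32.5

Age-specific rates per 1,000 for District 7: 4.405, 38.646, 137.537.
For District 4: 6.799, 71.034, 209.457.
Standard total = 4,170,800; weights = 0.3326, 0.4124, 0.2551.
District 7: 0.3326×4.405 + 0.4124×38.646 + 0.2551×137.537 = 52.4814 per 1,000.
District 4: 0.3326×6.799 + 0.4124×71.034 + 0.2551×209.457 = 84.9769 per 1,000.
Difference = 52.4814 − 84.9769 = -32.4956.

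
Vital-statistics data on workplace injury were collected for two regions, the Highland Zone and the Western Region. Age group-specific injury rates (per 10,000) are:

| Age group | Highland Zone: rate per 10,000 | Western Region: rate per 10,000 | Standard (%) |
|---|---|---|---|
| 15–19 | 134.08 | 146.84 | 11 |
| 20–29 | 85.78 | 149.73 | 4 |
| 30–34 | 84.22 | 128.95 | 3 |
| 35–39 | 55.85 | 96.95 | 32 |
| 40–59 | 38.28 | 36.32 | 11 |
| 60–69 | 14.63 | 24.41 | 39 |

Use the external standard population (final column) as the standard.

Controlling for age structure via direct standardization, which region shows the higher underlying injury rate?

Standard weights: 0.11, 0.04, 0.03, 0.32, 0.11, 0.39.
The Highland Zone: 0.1100×134.08 + 0.0400×85.78 + 0.0300×84.22 + 0.3200×55.85 + 0.1100×38.28 + 0.3900×14.63 = 48.4951 per 10,000.
The Western Region: 0.1100×146.84 + 0.0400×149.73 + 0.0300×128.95 + 0.3200×96.95 + 0.1100×36.32 + 0.3900×24.41 = 70.5492 per 10,000.

Western Region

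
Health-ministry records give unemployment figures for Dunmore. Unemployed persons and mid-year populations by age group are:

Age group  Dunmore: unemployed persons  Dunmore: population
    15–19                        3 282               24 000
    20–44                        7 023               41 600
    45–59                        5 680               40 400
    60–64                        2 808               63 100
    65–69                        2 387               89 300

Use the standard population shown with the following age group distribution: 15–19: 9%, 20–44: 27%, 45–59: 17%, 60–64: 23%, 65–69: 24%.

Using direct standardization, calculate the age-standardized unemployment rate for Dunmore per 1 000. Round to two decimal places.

Age-specific rates per 1 000 for Dunmore: 136.750, 168.822, 140.594, 44.501, 26.730.
Standard weights: 0.09, 0.27, 0.17, 0.23, 0.24.
Standardized rate: 0.0900×136.750 + 0.2700×168.822 + 0.1700×140.594 + 0.2300×44.501 + 0.2400×26.730 = 98.4409 per 1 000.

98.44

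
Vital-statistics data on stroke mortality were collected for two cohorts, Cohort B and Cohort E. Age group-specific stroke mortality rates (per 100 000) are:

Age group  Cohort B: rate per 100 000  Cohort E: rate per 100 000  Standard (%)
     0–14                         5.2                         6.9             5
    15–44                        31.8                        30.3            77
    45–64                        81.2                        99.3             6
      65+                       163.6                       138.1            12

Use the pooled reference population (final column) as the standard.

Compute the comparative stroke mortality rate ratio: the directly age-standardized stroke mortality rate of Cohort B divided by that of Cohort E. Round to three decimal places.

Standard weights: 0.05, 0.77, 0.06, 0.12.
Cohort B: 0.0500×5.2 + 0.7700×31.8 + 0.0600×81.2 + 0.1200×163.6 = 49.2500 per 100 000.
Cohort E: 0.0500×6.9 + 0.7700×30.3 + 0.0600×99.3 + 0.1200×138.1 = 46.2060 per 100 000.
Ratio = 49.2500 ÷ 46.2060 = 1.06588.

1.066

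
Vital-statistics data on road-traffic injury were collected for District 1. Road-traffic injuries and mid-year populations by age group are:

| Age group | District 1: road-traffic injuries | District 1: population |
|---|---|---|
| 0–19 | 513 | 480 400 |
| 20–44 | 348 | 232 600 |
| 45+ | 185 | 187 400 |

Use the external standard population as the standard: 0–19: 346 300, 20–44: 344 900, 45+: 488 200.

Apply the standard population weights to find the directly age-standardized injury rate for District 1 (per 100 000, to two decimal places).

Age-specific rates per 100 000 for District 1: 106.79, 149.61, 98.72.
Standard total = 1 179 400; weights = 0.2936, 0.2924, 0.4139.
Standardized rate: 0.2936×106.79 + 0.2924×149.61 + 0.4139×98.72 = 115.9711 per 100 000.

115.97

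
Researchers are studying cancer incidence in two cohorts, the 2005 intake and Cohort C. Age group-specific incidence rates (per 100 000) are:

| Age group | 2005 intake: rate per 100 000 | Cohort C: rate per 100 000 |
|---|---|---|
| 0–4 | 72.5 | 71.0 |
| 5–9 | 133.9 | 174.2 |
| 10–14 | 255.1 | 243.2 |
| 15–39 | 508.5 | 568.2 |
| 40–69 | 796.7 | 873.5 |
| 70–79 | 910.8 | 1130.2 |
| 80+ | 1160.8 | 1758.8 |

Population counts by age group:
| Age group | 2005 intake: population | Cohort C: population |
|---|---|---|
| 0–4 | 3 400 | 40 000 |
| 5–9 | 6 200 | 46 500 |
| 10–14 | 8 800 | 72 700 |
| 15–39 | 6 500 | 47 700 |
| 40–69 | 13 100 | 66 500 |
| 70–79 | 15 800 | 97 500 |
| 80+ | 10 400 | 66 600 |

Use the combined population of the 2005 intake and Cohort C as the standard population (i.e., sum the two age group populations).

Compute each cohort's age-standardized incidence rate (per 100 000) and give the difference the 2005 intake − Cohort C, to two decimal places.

Combined standard total = 501 700; weights = 0.0865, 0.1050, 0.1624, 0.1080, 0.1587, 0.2258, 0.1535.
The 2005 intake: 0.0865×72.5 + 0.1050×133.9 + 0.1624×255.1 + 0.1080×508.5 + 0.1587×796.7 + 0.2258×910.8 + 0.1535×1160.8 = 626.9622 per 100 000.
Cohort C: 0.0865×71.0 + 0.1050×174.2 + 0.1624×243.2 + 0.1080×568.2 + 0.1587×873.5 + 0.2258×1130.2 + 0.1535×1758.8 = 789.0948 per 100 000.
Difference = 626.9622 − 789.0948 = -162.1325.

-162.13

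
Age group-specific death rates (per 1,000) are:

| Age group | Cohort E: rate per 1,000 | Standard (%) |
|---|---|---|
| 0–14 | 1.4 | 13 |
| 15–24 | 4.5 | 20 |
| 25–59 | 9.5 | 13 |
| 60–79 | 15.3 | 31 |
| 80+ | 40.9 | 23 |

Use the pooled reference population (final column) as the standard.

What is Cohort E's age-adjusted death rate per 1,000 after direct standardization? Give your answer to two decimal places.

16.47

Standard weights: 0.13, 0.20, 0.13, 0.31, 0.23.
Standardized rate: 0.1300×1.4 + 0.2000×4.5 + 0.1300×9.5 + 0.3100×15.3 + 0.2300×40.9 = 16.4670 per 1,000.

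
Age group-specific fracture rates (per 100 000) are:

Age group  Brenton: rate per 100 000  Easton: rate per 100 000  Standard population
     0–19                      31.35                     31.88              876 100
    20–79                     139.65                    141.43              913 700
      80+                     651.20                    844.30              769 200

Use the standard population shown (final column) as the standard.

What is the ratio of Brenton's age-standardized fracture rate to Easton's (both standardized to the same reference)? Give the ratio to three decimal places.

Standard total = 2 559 000; weights = 0.3424, 0.3571, 0.3006.
Brenton: 0.3424×31.35 + 0.3571×139.65 + 0.3006×651.20 = 256.3372 per 100 000.
Easton: 0.3424×31.88 + 0.3571×141.43 + 0.3006×844.30 = 315.1974 per 100 000.
Ratio = 256.3372 ÷ 315.1974 = 0.81326.

0.813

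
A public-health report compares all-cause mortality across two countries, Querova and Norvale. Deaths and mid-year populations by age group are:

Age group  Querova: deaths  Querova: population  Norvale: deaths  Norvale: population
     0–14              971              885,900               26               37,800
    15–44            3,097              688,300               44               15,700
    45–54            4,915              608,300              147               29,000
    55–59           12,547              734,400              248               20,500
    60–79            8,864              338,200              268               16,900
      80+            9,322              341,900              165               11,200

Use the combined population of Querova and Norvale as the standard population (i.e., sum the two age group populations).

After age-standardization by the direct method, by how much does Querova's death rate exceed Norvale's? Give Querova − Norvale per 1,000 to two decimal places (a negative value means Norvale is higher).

4.12

Age-specific rates per 1,000 for Querova: 1.096, 4.499, 8.080, 17.085, 26.209, 27.265.
For Norvale: 0.688, 2.803, 5.069, 12.098, 15.858, 14.732.
Combined standard total = 3,728,100; weights = 0.2478, 0.1888, 0.1709, 0.2025, 0.0952, 0.0947.
Querova: 0.2478×1.096 + 0.1888×4.499 + 0.1709×8.080 + 0.2025×17.085 + 0.0952×26.209 + 0.0947×27.265 = 11.0407 per 1,000.
Norvale: 0.2478×0.688 + 0.1888×2.803 + 0.1709×5.069 + 0.2025×12.098 + 0.0952×15.858 + 0.0947×14.732 = 6.9216 per 1,000.
Difference = 11.0407 − 6.9216 = 4.1191.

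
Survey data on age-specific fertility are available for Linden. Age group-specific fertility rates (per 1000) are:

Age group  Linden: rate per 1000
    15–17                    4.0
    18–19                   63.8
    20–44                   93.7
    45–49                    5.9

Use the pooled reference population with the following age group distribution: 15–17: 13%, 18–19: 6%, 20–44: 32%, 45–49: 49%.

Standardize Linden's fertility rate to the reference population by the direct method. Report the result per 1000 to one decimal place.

37.2

Standard weights: 0.13, 0.06, 0.32, 0.49.
Standardized rate: 0.1300×4.0 + 0.0600×63.8 + 0.3200×93.7 + 0.4900×5.9 = 37.2230 per 1000.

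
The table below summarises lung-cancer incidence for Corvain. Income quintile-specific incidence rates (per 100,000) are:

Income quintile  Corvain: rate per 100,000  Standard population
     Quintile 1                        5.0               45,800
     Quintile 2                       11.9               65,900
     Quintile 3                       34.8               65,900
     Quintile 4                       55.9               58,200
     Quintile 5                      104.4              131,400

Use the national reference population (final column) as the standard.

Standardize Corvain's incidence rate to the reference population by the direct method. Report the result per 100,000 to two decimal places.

Standard total = 367,200; weights = 0.1247, 0.1795, 0.1795, 0.1585, 0.3578.
Standardized rate: 0.1247×5.0 + 0.1795×11.9 + 0.1795×34.8 + 0.1585×55.9 + 0.3578×104.4 = 55.2235 per 100,000.

55.22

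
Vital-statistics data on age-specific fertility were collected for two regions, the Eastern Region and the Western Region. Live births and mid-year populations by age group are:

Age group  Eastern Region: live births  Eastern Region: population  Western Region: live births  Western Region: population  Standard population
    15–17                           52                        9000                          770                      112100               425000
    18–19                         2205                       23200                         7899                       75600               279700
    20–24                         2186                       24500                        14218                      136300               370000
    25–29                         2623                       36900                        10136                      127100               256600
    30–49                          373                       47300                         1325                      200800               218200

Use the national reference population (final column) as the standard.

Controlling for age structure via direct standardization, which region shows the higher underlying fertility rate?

Western Region

Age-specific rates per 1000 for the Eastern Region: 5.778, 95.043, 89.224, 71.084, 7.886.
For the Western Region: 6.869, 104.484, 104.314, 79.748, 6.599.
Standard total = 1549500; weights = 0.2743, 0.1805, 0.2388, 0.1656, 0.1408.
The Eastern Region: 0.2743×5.778 + 0.1805×95.043 + 0.2388×89.224 + 0.1656×71.084 + 0.1408×7.886 = 52.9287 per 1000.
The Western Region: 0.2743×6.869 + 0.1805×104.484 + 0.2388×104.314 + 0.1656×79.748 + 0.1408×6.599 = 59.7889 per 1000.
The crude rates (52.80 vs 52.69) would put the Eastern Region higher, but that reflects its age composition; once standardized to a common age structure, the Western Region has the higher underlying rate.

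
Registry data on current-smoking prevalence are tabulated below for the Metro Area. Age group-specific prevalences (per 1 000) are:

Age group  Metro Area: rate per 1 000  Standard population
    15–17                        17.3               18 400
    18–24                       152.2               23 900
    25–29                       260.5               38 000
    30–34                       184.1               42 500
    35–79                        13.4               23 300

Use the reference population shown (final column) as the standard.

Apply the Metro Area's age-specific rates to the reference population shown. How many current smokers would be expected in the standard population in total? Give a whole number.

Expected current smokers = Σ (standard pop × age-specific rate ÷ 1 000)
= 18 400×17.3/1 000 + 23 900×152.2/1 000 + 38 000×260.5/1 000 + 42 500×184.1/1 000 + 23 300×13.4/1 000
= 318.32 + 3637.58 + 9899.00 + 7824.25 + 312.22 = 21991.37.

21991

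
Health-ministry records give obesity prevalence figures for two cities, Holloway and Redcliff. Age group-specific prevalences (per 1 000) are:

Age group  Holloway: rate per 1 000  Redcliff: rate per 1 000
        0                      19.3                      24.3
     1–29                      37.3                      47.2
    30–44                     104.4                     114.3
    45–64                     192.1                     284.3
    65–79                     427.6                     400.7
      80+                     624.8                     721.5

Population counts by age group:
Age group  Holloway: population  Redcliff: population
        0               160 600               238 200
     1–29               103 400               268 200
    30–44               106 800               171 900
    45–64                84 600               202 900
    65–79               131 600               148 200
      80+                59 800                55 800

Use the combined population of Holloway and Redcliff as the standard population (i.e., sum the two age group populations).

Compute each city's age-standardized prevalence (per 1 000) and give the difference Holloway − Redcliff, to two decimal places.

-22.28

Combined standard total = 1 732 000; weights = 0.2303, 0.2145, 0.1609, 0.1660, 0.1615, 0.0667.
Holloway: 0.2303×19.3 + 0.2145×37.3 + 0.1609×104.4 + 0.1660×192.1 + 0.1615×427.6 + 0.0667×624.8 = 171.9122 per 1 000.
Redcliff: 0.2303×24.3 + 0.2145×47.2 + 0.1609×114.3 + 0.1660×284.3 + 0.1615×400.7 + 0.0667×721.5 = 194.1936 per 1 000.
Difference = 171.9122 − 194.1936 = -22.2814.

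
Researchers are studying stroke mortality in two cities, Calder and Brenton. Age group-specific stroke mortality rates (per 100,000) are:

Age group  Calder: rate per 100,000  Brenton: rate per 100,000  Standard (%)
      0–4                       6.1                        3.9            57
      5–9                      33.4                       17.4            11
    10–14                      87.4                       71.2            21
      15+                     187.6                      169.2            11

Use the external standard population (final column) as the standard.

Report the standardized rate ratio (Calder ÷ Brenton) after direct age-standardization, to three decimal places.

Standard weights: 0.57, 0.11, 0.21, 0.11.
Calder: 0.5700×6.1 + 0.1100×33.4 + 0.2100×87.4 + 0.1100×187.6 = 46.1410 per 100,000.
Brenton: 0.5700×3.9 + 0.1100×17.4 + 0.2100×71.2 + 0.1100×169.2 = 37.7010 per 100,000.
Ratio = 46.1410 ÷ 37.7010 = 1.22387.

1.224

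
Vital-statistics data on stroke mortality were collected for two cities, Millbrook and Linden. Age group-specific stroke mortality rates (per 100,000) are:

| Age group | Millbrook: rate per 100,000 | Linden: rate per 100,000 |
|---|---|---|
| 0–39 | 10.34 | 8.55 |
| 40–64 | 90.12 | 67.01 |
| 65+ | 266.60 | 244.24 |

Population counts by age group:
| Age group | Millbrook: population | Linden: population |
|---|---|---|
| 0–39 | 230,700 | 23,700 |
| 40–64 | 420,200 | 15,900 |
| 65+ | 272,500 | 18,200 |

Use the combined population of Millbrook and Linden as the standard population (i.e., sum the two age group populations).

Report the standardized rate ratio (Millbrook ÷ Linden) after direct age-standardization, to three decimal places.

1.166

Combined standard total = 981,200; weights = 0.2593, 0.4445, 0.2963.
Millbrook: 0.2593×10.34 + 0.4445×90.12 + 0.2963×266.60 = 121.7208 per 100,000.
Linden: 0.2593×8.55 + 0.4445×67.01 + 0.2963×244.24 = 104.3607 per 100,000.
Ratio = 121.7208 ÷ 104.3607 = 1.16635.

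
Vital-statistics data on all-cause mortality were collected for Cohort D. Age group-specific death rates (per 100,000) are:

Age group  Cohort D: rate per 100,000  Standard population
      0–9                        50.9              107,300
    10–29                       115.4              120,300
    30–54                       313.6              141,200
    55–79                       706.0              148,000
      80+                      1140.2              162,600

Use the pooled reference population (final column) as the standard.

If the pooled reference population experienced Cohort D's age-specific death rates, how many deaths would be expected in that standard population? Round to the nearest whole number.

3535

Expected deaths = Σ (standard pop × age-specific rate ÷ 100,000)
= 107,300×50.9/100,000 + 120,300×115.4/100,000 + 141,200×313.6/100,000 + 148,000×706.0/100,000 + 162,600×1140.2/100,000
= 54.62 + 138.83 + 442.80 + 1044.88 + 1853.97 = 3535.09.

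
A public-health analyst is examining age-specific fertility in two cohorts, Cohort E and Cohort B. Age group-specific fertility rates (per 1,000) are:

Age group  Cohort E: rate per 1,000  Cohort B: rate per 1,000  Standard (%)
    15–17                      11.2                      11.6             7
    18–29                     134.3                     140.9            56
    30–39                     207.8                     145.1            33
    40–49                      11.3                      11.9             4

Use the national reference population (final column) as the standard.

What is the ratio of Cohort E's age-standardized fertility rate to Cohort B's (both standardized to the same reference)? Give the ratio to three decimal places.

1.132

Standard weights: 0.07, 0.56, 0.33, 0.04.
Cohort E: 0.0700×11.2 + 0.5600×134.3 + 0.3300×207.8 + 0.0400×11.3 = 145.0180 per 1,000.
Cohort B: 0.0700×11.6 + 0.5600×140.9 + 0.3300×145.1 + 0.0400×11.9 = 128.0750 per 1,000.
Ratio = 145.0180 ÷ 128.0750 = 1.13229.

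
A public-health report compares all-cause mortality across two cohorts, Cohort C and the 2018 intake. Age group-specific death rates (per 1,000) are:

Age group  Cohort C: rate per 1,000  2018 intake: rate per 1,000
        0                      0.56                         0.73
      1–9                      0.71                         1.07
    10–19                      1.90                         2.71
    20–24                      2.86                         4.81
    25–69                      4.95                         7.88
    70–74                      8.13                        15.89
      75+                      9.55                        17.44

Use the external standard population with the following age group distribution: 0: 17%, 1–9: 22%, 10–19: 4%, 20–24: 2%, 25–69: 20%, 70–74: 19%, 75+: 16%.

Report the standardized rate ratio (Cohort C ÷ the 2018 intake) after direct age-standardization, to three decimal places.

0.559

Standard weights: 0.17, 0.22, 0.04, 0.02, 0.20, 0.19, 0.16.
Cohort C: 0.1700×0.56 + 0.2200×0.71 + 0.0400×1.90 + 0.0200×2.86 + 0.2000×4.95 + 0.1900×8.13 + 0.1600×9.55 = 4.4473 per 1,000.
The 2018 intake: 0.1700×0.73 + 0.2200×1.07 + 0.0400×2.71 + 0.0200×4.81 + 0.2000×7.88 + 0.1900×15.89 + 0.1600×17.44 = 7.9496 per 1,000.
Ratio = 4.4473 ÷ 7.9496 = 0.55944.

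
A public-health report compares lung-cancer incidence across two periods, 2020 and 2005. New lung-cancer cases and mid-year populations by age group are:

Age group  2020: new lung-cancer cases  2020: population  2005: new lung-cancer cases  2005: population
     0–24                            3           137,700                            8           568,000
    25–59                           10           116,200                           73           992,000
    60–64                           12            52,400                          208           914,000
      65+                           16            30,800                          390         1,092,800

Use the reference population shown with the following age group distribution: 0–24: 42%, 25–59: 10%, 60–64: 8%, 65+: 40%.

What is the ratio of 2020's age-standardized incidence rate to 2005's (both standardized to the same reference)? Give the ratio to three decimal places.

Age-specific rates per 100,000 for 2020: 2.18, 8.61, 22.90, 51.95.
For 2005: 1.41, 7.36, 22.76, 35.69.
Standard weights: 0.42, 0.10, 0.08, 0.40.
2020: 0.4200×2.18 + 0.1000×8.61 + 0.0800×22.90 + 0.4000×51.95 = 24.3869 per 100,000.
2005: 0.4200×1.41 + 0.1000×7.36 + 0.0800×22.76 + 0.4000×35.69 = 17.4233 per 100,000.
Ratio = 24.3869 ÷ 17.4233 = 1.39967.

1.400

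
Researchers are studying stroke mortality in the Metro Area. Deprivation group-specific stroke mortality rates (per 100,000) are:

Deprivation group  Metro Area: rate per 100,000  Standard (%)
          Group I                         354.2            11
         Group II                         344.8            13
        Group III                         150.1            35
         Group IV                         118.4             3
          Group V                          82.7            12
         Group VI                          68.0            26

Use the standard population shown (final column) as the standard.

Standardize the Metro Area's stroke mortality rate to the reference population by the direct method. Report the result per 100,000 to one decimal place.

167.5

Standard weights: 0.11, 0.13, 0.35, 0.03, 0.12, 0.26.
Standardized rate: 0.1100×354.2 + 0.1300×344.8 + 0.3500×150.1 + 0.0300×118.4 + 0.1200×82.7 + 0.2600×68.0 = 167.4770 per 100,000.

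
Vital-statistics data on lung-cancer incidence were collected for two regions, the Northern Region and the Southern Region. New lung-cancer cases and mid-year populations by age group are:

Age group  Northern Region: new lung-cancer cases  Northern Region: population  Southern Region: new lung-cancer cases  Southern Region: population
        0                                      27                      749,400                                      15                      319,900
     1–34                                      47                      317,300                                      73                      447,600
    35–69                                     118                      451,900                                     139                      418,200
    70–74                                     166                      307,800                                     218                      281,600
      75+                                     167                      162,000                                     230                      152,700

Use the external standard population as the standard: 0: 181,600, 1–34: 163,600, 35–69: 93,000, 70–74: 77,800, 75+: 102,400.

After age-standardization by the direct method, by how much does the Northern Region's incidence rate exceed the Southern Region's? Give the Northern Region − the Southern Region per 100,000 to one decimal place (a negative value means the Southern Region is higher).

Age-specific rates per 100,000 for the Northern Region: 3.60, 14.81, 26.11, 53.93, 103.09.
For the Southern Region: 4.69, 16.31, 33.24, 77.41, 150.62.
Standard total = 618,400; weights = 0.2937, 0.2646, 0.1504, 0.1258, 0.1656.
The Northern Region: 0.2937×3.60 + 0.2646×14.81 + 0.1504×26.11 + 0.1258×53.93 + 0.1656×103.09 = 32.7586 per 100,000.
The Southern Region: 0.2937×4.69 + 0.2646×16.31 + 0.1504×33.24 + 0.1258×77.41 + 0.1656×150.62 = 45.3709 per 100,000.
Difference = 32.7586 − 45.3709 = -12.6123.

-12.6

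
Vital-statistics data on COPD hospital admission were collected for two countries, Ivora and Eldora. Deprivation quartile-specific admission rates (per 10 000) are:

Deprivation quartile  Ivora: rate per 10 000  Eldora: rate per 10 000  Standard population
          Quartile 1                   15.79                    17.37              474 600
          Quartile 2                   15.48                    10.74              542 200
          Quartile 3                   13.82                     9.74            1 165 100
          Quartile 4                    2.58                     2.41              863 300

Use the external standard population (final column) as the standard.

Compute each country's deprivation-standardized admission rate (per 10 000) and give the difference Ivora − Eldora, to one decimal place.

Standard total = 3 045 200; weights = 0.1559, 0.1781, 0.3826, 0.2835.
Ivora: 0.1559×15.79 + 0.1781×15.48 + 0.3826×13.82 + 0.2835×2.58 = 11.2361 per 10 000.
Eldora: 0.1559×17.37 + 0.1781×10.74 + 0.3826×9.74 + 0.2835×2.41 = 9.0292 per 10 000.
Difference = 11.2361 − 9.0292 = 2.2069.

2.2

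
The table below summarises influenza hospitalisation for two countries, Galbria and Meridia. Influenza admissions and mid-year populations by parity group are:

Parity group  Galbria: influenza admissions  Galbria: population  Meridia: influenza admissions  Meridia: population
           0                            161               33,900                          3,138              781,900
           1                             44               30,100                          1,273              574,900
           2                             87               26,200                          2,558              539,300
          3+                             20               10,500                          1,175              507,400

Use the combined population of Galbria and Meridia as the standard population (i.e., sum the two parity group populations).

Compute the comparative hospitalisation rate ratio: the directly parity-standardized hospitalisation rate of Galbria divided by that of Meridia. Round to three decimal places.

Parity-specific rates per 100,000 for Galbria: 474.93, 146.18, 332.06, 190.48.
For Meridia: 401.33, 221.43, 474.32, 231.57.
Combined standard total = 2,504,200; weights = 0.3258, 0.2416, 0.2258, 0.2068.
Galbria: 0.3258×474.93 + 0.2416×146.18 + 0.2258×332.06 + 0.2068×190.48 = 304.4132 per 100,000.
Meridia: 0.3258×401.33 + 0.2416×221.43 + 0.2258×474.32 + 0.2068×231.57 = 339.2416 per 100,000.
Ratio = 304.4132 ÷ 339.2416 = 0.89733.

0.897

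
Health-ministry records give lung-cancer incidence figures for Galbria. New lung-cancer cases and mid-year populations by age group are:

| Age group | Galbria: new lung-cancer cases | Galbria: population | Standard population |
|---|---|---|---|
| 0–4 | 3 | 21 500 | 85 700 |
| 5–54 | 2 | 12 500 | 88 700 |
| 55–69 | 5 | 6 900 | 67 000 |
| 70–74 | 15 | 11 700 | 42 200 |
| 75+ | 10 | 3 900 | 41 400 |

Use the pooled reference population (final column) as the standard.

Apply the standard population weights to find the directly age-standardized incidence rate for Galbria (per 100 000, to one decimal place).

Age-specific rates per 100 000 for Galbria: 13.95, 16.00, 72.46, 128.21, 256.41.
Standard total = 325 000; weights = 0.2637, 0.2729, 0.2062, 0.1298, 0.1274.
Standardized rate: 0.2637×13.95 + 0.2729×16.00 + 0.2062×72.46 + 0.1298×128.21 + 0.1274×256.41 = 72.2945 per 100 000.

72.3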